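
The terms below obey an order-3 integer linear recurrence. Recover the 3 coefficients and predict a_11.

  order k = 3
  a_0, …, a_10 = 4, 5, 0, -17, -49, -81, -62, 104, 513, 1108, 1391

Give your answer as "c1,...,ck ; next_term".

2,-1,-3 ; 135

  a_3 = 2·0 + -1·5 + -3·4 = -17
  a_4 = 2·-17 + -1·0 + -3·5 = -49
  a_5 = 2·-49 + -1·-17 + -3·0 = -81
  a_6 = 2·-81 + -1·-49 + -3·-17 = -62
  a_7 = 2·-62 + -1·-81 + -3·-49 = 104
  a_8 = 2·104 + -1·-62 + -3·-81 = 513
  a_9 = 2·513 + -1·104 + -3·-62 = 1108
  a_10 = 2·1108 + -1·513 + -3·104 = 1391
  a_11 = 2·1391 + -1·1108 + -3·513 = 135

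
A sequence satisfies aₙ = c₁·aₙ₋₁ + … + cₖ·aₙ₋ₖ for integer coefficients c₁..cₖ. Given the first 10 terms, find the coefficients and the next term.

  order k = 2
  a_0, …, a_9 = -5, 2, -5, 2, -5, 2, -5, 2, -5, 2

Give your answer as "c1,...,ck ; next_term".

  a_2 = 0·2 + 1·-5 = -5
  a_3 = 0·-5 + 1·2 = 2
  a_4 = 0·2 + 1·-5 = -5
  a_5 = 0·-5 + 1·2 = 2
  a_6 = 0·2 + 1·-5 = -5
  a_7 = 0·-5 + 1·2 = 2
  a_8 = 0·2 + 1·-5 = -5
  a_9 = 0·-5 + 1·2 = 2
  a_10 = 0·2 + 1·-5 = -5

0,1 ; -5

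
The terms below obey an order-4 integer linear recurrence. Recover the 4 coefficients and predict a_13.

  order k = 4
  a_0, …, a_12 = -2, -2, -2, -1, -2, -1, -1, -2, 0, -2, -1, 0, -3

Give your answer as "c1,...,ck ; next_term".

0,1,1,-1 ; 1

  a_4 = 0·-1 + 1·-2 + 1·-2 + -1·-2 = -2
  a_5 = 0·-2 + 1·-1 + 1·-2 + -1·-2 = -1
  a_6 = 0·-1 + 1·-2 + 1·-1 + -1·-2 = -1
  a_7 = 0·-1 + 1·-1 + 1·-2 + -1·-1 = -2
  a_8 = 0·-2 + 1·-1 + 1·-1 + -1·-2 = 0
  a_9 = 0·0 + 1·-2 + 1·-1 + -1·-1 = -2
  a_10 = 0·-2 + 1·0 + 1·-2 + -1·-1 = -1
  a_11 = 0·-1 + 1·-2 + 1·0 + -1·-2 = 0
  a_12 = 0·0 + 1·-1 + 1·-2 + -1·0 = -3
  a_13 = 0·-3 + 1·0 + 1·-1 + -1·-2 = 1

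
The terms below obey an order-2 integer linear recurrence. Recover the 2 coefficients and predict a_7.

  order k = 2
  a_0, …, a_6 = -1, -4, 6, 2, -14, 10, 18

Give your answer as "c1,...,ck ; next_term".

-1,-2 ; -38

  a_2 = -1·-4 + -2·-1 = 6
  a_3 = -1·6 + -2·-4 = 2
  a_4 = -1·2 + -2·6 = -14
  a_5 = -1·-14 + -2·2 = 10
  a_6 = -1·10 + -2·-14 = 18
  a_7 = -1·18 + -2·10 = -38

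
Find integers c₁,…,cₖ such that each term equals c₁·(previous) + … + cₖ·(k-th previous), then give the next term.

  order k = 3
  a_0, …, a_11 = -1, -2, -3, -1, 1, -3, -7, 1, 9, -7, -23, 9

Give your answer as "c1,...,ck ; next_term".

  a_3 = 1·-3 + -2·-2 + 2·-1 = -1
  a_4 = 1·-1 + -2·-3 + 2·-2 = 1
  a_5 = 1·1 + -2·-1 + 2·-3 = -3
  a_6 = 1·-3 + -2·1 + 2·-1 = -7
  a_7 = 1·-7 + -2·-3 + 2·1 = 1
  a_8 = 1·1 + -2·-7 + 2·-3 = 9
  a_9 = 1·9 + -2·1 + 2·-7 = -7
  a_10 = 1·-7 + -2·9 + 2·1 = -23
  a_11 = 1·-23 + -2·-7 + 2·9 = 9
  a_12 = 1·9 + -2·-23 + 2·-7 = 41

1,-2,2 ; 41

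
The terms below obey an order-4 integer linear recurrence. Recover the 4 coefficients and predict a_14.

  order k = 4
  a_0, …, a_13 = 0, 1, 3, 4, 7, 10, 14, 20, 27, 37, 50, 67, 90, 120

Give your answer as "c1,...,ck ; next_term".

  a_4 = 1·4 + 1·3 + 0·1 + -1·0 = 7
  a_5 = 1·7 + 1·4 + 0·3 + -1·1 = 10
  a_6 = 1·10 + 1·7 + 0·4 + -1·3 = 14
  a_7 = 1·14 + 1·10 + 0·7 + -1·4 = 20
  a_8 = 1·20 + 1·14 + 0·10 + -1·7 = 27
  a_9 = 1·27 + 1·20 + 0·14 + -1·10 = 37
  a_10 = 1·37 + 1·27 + 0·20 + -1·14 = 50
  a_11 = 1·50 + 1·37 + 0·27 + -1·20 = 67
  a_12 = 1·67 + 1·50 + 0·37 + -1·27 = 90
  a_13 = 1·90 + 1·67 + 0·50 + -1·37 = 120
  a_14 = 1·120 + 1·90 + 0·67 + -1·50 = 160

1,1,0,-1 ; 160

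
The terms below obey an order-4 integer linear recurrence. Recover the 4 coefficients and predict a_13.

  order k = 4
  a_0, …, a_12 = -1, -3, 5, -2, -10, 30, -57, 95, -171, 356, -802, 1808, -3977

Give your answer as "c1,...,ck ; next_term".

-3,-2,1,3 ; 8581

  a_4 = -3·-2 + -2·5 + 1·-3 + 3·-1 = -10
  a_5 = -3·-10 + -2·-2 + 1·5 + 3·-3 = 30
  a_6 = -3·30 + -2·-10 + 1·-2 + 3·5 = -57
  a_7 = -3·-57 + -2·30 + 1·-10 + 3·-2 = 95
  a_8 = -3·95 + -2·-57 + 1·30 + 3·-10 = -171
  a_9 = -3·-171 + -2·95 + 1·-57 + 3·30 = 356
  a_10 = -3·356 + -2·-171 + 1·95 + 3·-57 = -802
  a_11 = -3·-802 + -2·356 + 1·-171 + 3·95 = 1808
  a_12 = -3·1808 + -2·-802 + 1·356 + 3·-171 = -3977
  a_13 = -3·-3977 + -2·1808 + 1·-802 + 3·356 = 8581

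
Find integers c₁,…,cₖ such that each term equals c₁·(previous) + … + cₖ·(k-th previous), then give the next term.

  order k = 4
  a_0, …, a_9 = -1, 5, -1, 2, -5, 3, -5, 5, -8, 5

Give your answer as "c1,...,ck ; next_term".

  a_4 = 1·2 + 1·-1 + -1·5 + 1·-1 = -5
  a_5 = 1·-5 + 1·2 + -1·-1 + 1·5 = 3
  a_6 = 1·3 + 1·-5 + -1·2 + 1·-1 = -5
  a_7 = 1·-5 + 1·3 + -1·-5 + 1·2 = 5
  a_8 = 1·5 + 1·-5 + -1·3 + 1·-5 = -8
  a_9 = 1·-8 + 1·5 + -1·-5 + 1·3 = 5
  a_10 = 1·5 + 1·-8 + -1·5 + 1·-5 = -13

1,1,-1,1 ; -13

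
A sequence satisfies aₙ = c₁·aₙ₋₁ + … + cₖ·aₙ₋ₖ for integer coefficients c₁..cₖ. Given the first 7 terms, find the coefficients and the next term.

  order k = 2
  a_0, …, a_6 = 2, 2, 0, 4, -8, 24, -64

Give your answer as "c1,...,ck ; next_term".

  a_2 = -2·2 + 2·2 = 0
  a_3 = -2·0 + 2·2 = 4
  a_4 = -2·4 + 2·0 = -8
  a_5 = -2·-8 + 2·4 = 24
  a_6 = -2·24 + 2·-8 = -64
  a_7 = -2·-64 + 2·24 = 176

-2,2 ; 176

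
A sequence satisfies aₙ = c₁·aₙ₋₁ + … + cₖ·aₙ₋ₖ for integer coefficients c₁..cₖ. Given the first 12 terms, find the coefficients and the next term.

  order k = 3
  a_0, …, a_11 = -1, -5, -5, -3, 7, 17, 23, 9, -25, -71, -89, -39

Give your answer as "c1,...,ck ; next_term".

  a_3 = 1·-5 + 0·-5 + -2·-1 = -3
  a_4 = 1·-3 + 0·-5 + -2·-5 = 7
  a_5 = 1·7 + 0·-3 + -2·-5 = 17
  a_6 = 1·17 + 0·7 + -2·-3 = 23
  a_7 = 1·23 + 0·17 + -2·7 = 9
  a_8 = 1·9 + 0·23 + -2·17 = -25
  a_9 = 1·-25 + 0·9 + -2·23 = -71
  a_10 = 1·-71 + 0·-25 + -2·9 = -89
  a_11 = 1·-89 + 0·-71 + -2·-25 = -39
  a_12 = 1·-39 + 0·-89 + -2·-71 = 103

1,0,-2 ; 103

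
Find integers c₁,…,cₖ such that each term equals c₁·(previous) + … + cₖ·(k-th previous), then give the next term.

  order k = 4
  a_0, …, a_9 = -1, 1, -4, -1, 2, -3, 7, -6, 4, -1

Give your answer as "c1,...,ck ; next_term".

-1,0,0,-1 ; -6

  a_4 = -1·-1 + 0·-4 + 0·1 + -1·-1 = 2
  a_5 = -1·2 + 0·-1 + 0·-4 + -1·1 = -3
  a_6 = -1·-3 + 0·2 + 0·-1 + -1·-4 = 7
  a_7 = -1·7 + 0·-3 + 0·2 + -1·-1 = -6
  a_8 = -1·-6 + 0·7 + 0·-3 + -1·2 = 4
  a_9 = -1·4 + 0·-6 + 0·7 + -1·-3 = -1
  a_10 = -1·-1 + 0·4 + 0·-6 + -1·7 = -6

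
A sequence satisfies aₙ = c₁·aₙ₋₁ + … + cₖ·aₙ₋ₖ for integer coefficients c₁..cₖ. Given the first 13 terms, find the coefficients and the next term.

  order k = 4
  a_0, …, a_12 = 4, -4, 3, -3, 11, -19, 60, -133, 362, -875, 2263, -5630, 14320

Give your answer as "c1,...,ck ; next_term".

-1,4,0,-1 ; -35965

  a_4 = -1·-3 + 4·3 + 0·-4 + -1·4 = 11
  a_5 = -1·11 + 4·-3 + 0·3 + -1·-4 = -19
  a_6 = -1·-19 + 4·11 + 0·-3 + -1·3 = 60
  a_7 = -1·60 + 4·-19 + 0·11 + -1·-3 = -133
  a_8 = -1·-133 + 4·60 + 0·-19 + -1·11 = 362
  a_9 = -1·362 + 4·-133 + 0·60 + -1·-19 = -875
  a_10 = -1·-875 + 4·362 + 0·-133 + -1·60 = 2263
  a_11 = -1·2263 + 4·-875 + 0·362 + -1·-133 = -5630
  a_12 = -1·-5630 + 4·2263 + 0·-875 + -1·362 = 14320
  a_13 = -1·14320 + 4·-5630 + 0·2263 + -1·-875 = -35965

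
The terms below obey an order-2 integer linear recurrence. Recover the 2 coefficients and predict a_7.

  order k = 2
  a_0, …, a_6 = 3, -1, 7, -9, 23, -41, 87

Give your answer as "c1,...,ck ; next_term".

  a_2 = -1·-1 + 2·3 = 7
  a_3 = -1·7 + 2·-1 = -9
  a_4 = -1·-9 + 2·7 = 23
  a_5 = -1·23 + 2·-9 = -41
  a_6 = -1·-41 + 2·23 = 87
  a_7 = -1·87 + 2·-41 = -169

-1,2 ; -169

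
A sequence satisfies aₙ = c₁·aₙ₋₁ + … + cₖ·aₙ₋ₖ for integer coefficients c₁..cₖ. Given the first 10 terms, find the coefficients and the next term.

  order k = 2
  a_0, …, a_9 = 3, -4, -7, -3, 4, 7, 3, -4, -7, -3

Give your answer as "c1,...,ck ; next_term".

  a_2 = 1·-4 + -1·3 = -7
  a_3 = 1·-7 + -1·-4 = -3
  a_4 = 1·-3 + -1·-7 = 4
  a_5 = 1·4 + -1·-3 = 7
  a_6 = 1·7 + -1·4 = 3
  a_7 = 1·3 + -1·7 = -4
  a_8 = 1·-4 + -1·3 = -7
  a_9 = 1·-7 + -1·-4 = -3
  a_10 = 1·-3 + -1·-7 = 4

1,-1 ; 4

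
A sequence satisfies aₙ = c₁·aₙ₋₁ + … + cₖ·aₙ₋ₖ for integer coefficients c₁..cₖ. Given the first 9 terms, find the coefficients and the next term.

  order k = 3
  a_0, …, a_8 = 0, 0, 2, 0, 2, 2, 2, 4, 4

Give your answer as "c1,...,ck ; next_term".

0,1,1 ; 6

  a_3 = 0·2 + 1·0 + 1·0 = 0
  a_4 = 0·0 + 1·2 + 1·0 = 2
  a_5 = 0·2 + 1·0 + 1·2 = 2
  a_6 = 0·2 + 1·2 + 1·0 = 2
  a_7 = 0·2 + 1·2 + 1·2 = 4
  a_8 = 0·4 + 1·2 + 1·2 = 4
  a_9 = 0·4 + 1·4 + 1·2 = 6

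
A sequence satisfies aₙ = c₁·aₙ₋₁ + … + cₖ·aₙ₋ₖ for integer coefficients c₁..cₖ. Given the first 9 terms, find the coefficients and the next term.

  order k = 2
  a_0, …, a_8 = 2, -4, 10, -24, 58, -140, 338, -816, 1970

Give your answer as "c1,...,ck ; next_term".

-2,1 ; -4756

  a_2 = -2·-4 + 1·2 = 10
  a_3 = -2·10 + 1·-4 = -24
  a_4 = -2·-24 + 1·10 = 58
  a_5 = -2·58 + 1·-24 = -140
  a_6 = -2·-140 + 1·58 = 338
  a_7 = -2·338 + 1·-140 = -816
  a_8 = -2·-816 + 1·338 = 1970
  a_9 = -2·1970 + 1·-816 = -4756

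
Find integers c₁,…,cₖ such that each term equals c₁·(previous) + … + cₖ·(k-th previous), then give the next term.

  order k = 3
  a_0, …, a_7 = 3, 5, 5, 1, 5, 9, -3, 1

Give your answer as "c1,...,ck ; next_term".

  a_3 = 0·5 + -1·5 + 2·3 = 1
  a_4 = 0·1 + -1·5 + 2·5 = 5
  a_5 = 0·5 + -1·1 + 2·5 = 9
  a_6 = 0·9 + -1·5 + 2·1 = -3
  a_7 = 0·-3 + -1·9 + 2·5 = 1
  a_8 = 0·1 + -1·-3 + 2·9 = 21

0,-1,2 ; 21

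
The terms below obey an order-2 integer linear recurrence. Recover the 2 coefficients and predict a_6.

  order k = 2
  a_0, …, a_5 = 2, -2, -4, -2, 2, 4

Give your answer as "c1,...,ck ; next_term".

1,-1 ; 2

  a_2 = 1·-2 + -1·2 = -4
  a_3 = 1·-4 + -1·-2 = -2
  a_4 = 1·-2 + -1·-4 = 2
  a_5 = 1·2 + -1·-2 = 4
  a_6 = 1·4 + -1·2 = 2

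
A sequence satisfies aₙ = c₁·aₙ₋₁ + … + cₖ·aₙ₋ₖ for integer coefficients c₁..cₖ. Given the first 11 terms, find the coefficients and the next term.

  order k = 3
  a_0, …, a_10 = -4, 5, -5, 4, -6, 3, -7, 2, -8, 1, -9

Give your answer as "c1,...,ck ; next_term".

1,1,-1 ; 0

  a_3 = 1·-5 + 1·5 + -1·-4 = 4
  a_4 = 1·4 + 1·-5 + -1·5 = -6
  a_5 = 1·-6 + 1·4 + -1·-5 = 3
  a_6 = 1·3 + 1·-6 + -1·4 = -7
  a_7 = 1·-7 + 1·3 + -1·-6 = 2
  a_8 = 1·2 + 1·-7 + -1·3 = -8
  a_9 = 1·-8 + 1·2 + -1·-7 = 1
  a_10 = 1·1 + 1·-8 + -1·2 = -9
  a_11 = 1·-9 + 1·1 + -1·-8 = 0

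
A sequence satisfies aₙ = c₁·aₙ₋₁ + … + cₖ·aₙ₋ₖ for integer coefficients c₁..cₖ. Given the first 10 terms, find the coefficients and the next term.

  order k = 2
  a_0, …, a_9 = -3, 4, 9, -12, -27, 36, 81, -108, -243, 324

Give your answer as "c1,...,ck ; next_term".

0,-3 ; 729

  a_2 = 0·4 + -3·-3 = 9
  a_3 = 0·9 + -3·4 = -12
  a_4 = 0·-12 + -3·9 = -27
  a_5 = 0·-27 + -3·-12 = 36
  a_6 = 0·36 + -3·-27 = 81
  a_7 = 0·81 + -3·36 = -108
  a_8 = 0·-108 + -3·81 = -243
  a_9 = 0·-243 + -3·-108 = 324
  a_10 = 0·324 + -3·-243 = 729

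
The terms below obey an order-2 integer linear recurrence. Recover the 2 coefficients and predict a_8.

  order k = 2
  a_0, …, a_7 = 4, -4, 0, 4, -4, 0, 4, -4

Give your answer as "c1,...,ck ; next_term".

-1,-1 ; 0

  a_2 = -1·-4 + -1·4 = 0
  a_3 = -1·0 + -1·-4 = 4
  a_4 = -1·4 + -1·0 = -4
  a_5 = -1·-4 + -1·4 = 0
  a_6 = -1·0 + -1·-4 = 4
  a_7 = -1·4 + -1·0 = -4
  a_8 = -1·-4 + -1·4 = 0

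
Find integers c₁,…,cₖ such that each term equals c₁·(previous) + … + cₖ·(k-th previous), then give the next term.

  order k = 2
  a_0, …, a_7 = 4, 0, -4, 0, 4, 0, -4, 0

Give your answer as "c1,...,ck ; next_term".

  a_2 = 0·0 + -1·4 = -4
  a_3 = 0·-4 + -1·0 = 0
  a_4 = 0·0 + -1·-4 = 4
  a_5 = 0·4 + -1·0 = 0
  a_6 = 0·0 + -1·4 = -4
  a_7 = 0·-4 + -1·0 = 0
  a_8 = 0·0 + -1·-4 = 4

0,-1 ; 4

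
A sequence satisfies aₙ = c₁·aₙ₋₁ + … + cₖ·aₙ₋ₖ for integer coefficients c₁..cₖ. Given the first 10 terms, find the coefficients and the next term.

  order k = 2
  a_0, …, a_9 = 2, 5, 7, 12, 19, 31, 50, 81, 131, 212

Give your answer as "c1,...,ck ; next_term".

  a_2 = 1·5 + 1·2 = 7
  a_3 = 1·7 + 1·5 = 12
  a_4 = 1·12 + 1·7 = 19
  a_5 = 1·19 + 1·12 = 31
  a_6 = 1·31 + 1·19 = 50
  a_7 = 1·50 + 1·31 = 81
  a_8 = 1·81 + 1·50 = 131
  a_9 = 1·131 + 1·81 = 212
  a_10 = 1·212 + 1·131 = 343

1,1 ; 343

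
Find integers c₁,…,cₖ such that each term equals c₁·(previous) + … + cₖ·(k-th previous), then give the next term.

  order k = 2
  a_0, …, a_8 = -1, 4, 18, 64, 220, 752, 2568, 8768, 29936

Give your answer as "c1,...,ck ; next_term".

  a_2 = 4·4 + -2·-1 = 18
  a_3 = 4·18 + -2·4 = 64
  a_4 = 4·64 + -2·18 = 220
  a_5 = 4·220 + -2·64 = 752
  a_6 = 4·752 + -2·220 = 2568
  a_7 = 4·2568 + -2·752 = 8768
  a_8 = 4·8768 + -2·2568 = 29936
  a_9 = 4·29936 + -2·8768 = 102208

4,-2 ; 102208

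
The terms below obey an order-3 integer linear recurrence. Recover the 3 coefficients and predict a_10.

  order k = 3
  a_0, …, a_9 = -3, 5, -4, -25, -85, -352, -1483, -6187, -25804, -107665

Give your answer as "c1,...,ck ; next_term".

  a_3 = 4·-4 + 0·5 + 3·-3 = -25
  a_4 = 4·-25 + 0·-4 + 3·5 = -85
  a_5 = 4·-85 + 0·-25 + 3·-4 = -352
  a_6 = 4·-352 + 0·-85 + 3·-25 = -1483
  a_7 = 4·-1483 + 0·-352 + 3·-85 = -6187
  a_8 = 4·-6187 + 0·-1483 + 3·-352 = -25804
  a_9 = 4·-25804 + 0·-6187 + 3·-1483 = -107665
  a_10 = 4·-107665 + 0·-25804 + 3·-6187 = -449221

4,0,3 ; -449221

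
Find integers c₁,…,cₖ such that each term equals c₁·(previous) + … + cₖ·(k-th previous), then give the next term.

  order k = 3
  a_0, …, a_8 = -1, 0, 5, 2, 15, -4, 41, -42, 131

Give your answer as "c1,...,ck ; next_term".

  a_3 = 0·5 + 3·0 + -2·-1 = 2
  a_4 = 0·2 + 3·5 + -2·0 = 15
  a_5 = 0·15 + 3·2 + -2·5 = -4
  a_6 = 0·-4 + 3·15 + -2·2 = 41
  a_7 = 0·41 + 3·-4 + -2·15 = -42
  a_8 = 0·-42 + 3·41 + -2·-4 = 131
  a_9 = 0·131 + 3·-42 + -2·41 = -208

0,3,-2 ; -208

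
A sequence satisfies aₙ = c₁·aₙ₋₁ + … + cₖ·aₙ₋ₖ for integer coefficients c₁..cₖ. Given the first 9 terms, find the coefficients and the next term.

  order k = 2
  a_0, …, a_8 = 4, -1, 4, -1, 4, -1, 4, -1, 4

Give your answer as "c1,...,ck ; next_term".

0,1 ; -1

  a_2 = 0·-1 + 1·4 = 4
  a_3 = 0·4 + 1·-1 = -1
  a_4 = 0·-1 + 1·4 = 4
  a_5 = 0·4 + 1·-1 = -1
  a_6 = 0·-1 + 1·4 = 4
  a_7 = 0·4 + 1·-1 = -1
  a_8 = 0·-1 + 1·4 = 4
  a_9 = 0·4 + 1·-1 = -1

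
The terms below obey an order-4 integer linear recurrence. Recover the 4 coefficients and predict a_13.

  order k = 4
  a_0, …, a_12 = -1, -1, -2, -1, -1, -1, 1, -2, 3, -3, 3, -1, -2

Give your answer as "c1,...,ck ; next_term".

-1,1,1,-1 ; 7

  a_4 = -1·-1 + 1·-2 + 1·-1 + -1·-1 = -1
  a_5 = -1·-1 + 1·-1 + 1·-2 + -1·-1 = -1
  a_6 = -1·-1 + 1·-1 + 1·-1 + -1·-2 = 1
  a_7 = -1·1 + 1·-1 + 1·-1 + -1·-1 = -2
  a_8 = -1·-2 + 1·1 + 1·-1 + -1·-1 = 3
  a_9 = -1·3 + 1·-2 + 1·1 + -1·-1 = -3
  a_10 = -1·-3 + 1·3 + 1·-2 + -1·1 = 3
  a_11 = -1·3 + 1·-3 + 1·3 + -1·-2 = -1
  a_12 = -1·-1 + 1·3 + 1·-3 + -1·3 = -2
  a_13 = -1·-2 + 1·-1 + 1·3 + -1·-3 = 7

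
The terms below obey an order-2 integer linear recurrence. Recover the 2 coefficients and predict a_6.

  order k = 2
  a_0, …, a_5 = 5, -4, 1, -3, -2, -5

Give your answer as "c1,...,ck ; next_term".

1,1 ; -7

  a_2 = 1·-4 + 1·5 = 1
  a_3 = 1·1 + 1·-4 = -3
  a_4 = 1·-3 + 1·1 = -2
  a_5 = 1·-2 + 1·-3 = -5
  a_6 = 1·-5 + 1·-2 = -7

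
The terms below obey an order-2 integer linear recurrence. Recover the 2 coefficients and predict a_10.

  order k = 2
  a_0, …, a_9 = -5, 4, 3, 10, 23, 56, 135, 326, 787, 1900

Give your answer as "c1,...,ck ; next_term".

2,1 ; 4587

  a_2 = 2·4 + 1·-5 = 3
  a_3 = 2·3 + 1·4 = 10
  a_4 = 2·10 + 1·3 = 23
  a_5 = 2·23 + 1·10 = 56
  a_6 = 2·56 + 1·23 = 135
  a_7 = 2·135 + 1·56 = 326
  a_8 = 2·326 + 1·135 = 787
  a_9 = 2·787 + 1·326 = 1900
  a_10 = 2·1900 + 1·787 = 4587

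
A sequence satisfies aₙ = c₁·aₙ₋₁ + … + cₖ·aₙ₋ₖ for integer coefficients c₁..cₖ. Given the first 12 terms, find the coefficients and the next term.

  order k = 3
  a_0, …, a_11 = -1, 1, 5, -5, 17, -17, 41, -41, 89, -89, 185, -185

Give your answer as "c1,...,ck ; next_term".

  a_3 = -1·5 + 2·1 + 2·-1 = -5
  a_4 = -1·-5 + 2·5 + 2·1 = 17
  a_5 = -1·17 + 2·-5 + 2·5 = -17
  a_6 = -1·-17 + 2·17 + 2·-5 = 41
  a_7 = -1·41 + 2·-17 + 2·17 = -41
  a_8 = -1·-41 + 2·41 + 2·-17 = 89
  a_9 = -1·89 + 2·-41 + 2·41 = -89
  a_10 = -1·-89 + 2·89 + 2·-41 = 185
  a_11 = -1·185 + 2·-89 + 2·89 = -185
  a_12 = -1·-185 + 2·185 + 2·-89 = 377

-1,2,2 ; 377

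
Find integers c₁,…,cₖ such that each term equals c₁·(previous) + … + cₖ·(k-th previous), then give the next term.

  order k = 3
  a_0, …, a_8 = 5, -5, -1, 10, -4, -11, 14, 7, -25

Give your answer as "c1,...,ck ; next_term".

  a_3 = 0·-1 + -1·-5 + 1·5 = 10
  a_4 = 0·10 + -1·-1 + 1·-5 = -4
  a_5 = 0·-4 + -1·10 + 1·-1 = -11
  a_6 = 0·-11 + -1·-4 + 1·10 = 14
  a_7 = 0·14 + -1·-11 + 1·-4 = 7
  a_8 = 0·7 + -1·14 + 1·-11 = -25
  a_9 = 0·-25 + -1·7 + 1·14 = 7

0,-1,1 ; 7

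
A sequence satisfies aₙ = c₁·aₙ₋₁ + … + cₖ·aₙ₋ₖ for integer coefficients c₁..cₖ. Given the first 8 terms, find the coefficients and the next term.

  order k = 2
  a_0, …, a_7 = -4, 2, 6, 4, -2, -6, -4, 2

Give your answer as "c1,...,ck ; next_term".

  a_2 = 1·2 + -1·-4 = 6
  a_3 = 1·6 + -1·2 = 4
  a_4 = 1·4 + -1·6 = -2
  a_5 = 1·-2 + -1·4 = -6
  a_6 = 1·-6 + -1·-2 = -4
  a_7 = 1·-4 + -1·-6 = 2
  a_8 = 1·2 + -1·-4 = 6

1,-1 ; 6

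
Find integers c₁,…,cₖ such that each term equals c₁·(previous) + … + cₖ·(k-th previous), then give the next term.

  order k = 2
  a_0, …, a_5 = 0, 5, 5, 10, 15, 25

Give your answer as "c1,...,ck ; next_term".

1,1 ; 40

  a_2 = 1·5 + 1·0 = 5
  a_3 = 1·5 + 1·5 = 10
  a_4 = 1·10 + 1·5 = 15
  a_5 = 1·15 + 1·10 = 25
  a_6 = 1·25 + 1·15 = 40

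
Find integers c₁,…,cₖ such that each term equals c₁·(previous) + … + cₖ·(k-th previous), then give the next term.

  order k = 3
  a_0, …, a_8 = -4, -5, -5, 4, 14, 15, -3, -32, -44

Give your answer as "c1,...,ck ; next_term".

1,-1,-1 ; -9

  a_3 = 1·-5 + -1·-5 + -1·-4 = 4
  a_4 = 1·4 + -1·-5 + -1·-5 = 14
  a_5 = 1·14 + -1·4 + -1·-5 = 15
  a_6 = 1·15 + -1·14 + -1·4 = -3
  a_7 = 1·-3 + -1·15 + -1·14 = -32
  a_8 = 1·-32 + -1·-3 + -1·15 = -44
  a_9 = 1·-44 + -1·-32 + -1·-3 = -9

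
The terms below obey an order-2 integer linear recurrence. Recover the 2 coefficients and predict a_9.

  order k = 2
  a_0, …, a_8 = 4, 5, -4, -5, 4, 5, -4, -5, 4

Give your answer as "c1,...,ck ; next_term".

  a_2 = 0·5 + -1·4 = -4
  a_3 = 0·-4 + -1·5 = -5
  a_4 = 0·-5 + -1·-4 = 4
  a_5 = 0·4 + -1·-5 = 5
  a_6 = 0·5 + -1·4 = -4
  a_7 = 0·-4 + -1·5 = -5
  a_8 = 0·-5 + -1·-4 = 4
  a_9 = 0·4 + -1·-5 = 5

0,-1 ; 5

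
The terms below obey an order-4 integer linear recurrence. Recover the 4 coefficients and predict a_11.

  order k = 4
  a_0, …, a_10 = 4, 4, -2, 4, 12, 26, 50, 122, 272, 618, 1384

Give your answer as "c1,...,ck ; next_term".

  a_4 = 1·4 + 2·-2 + 1·4 + 2·4 = 12
  a_5 = 1·12 + 2·4 + 1·-2 + 2·4 = 26
  a_6 = 1·26 + 2·12 + 1·4 + 2·-2 = 50
  a_7 = 1·50 + 2·26 + 1·12 + 2·4 = 122
  a_8 = 1·122 + 2·50 + 1·26 + 2·12 = 272
  a_9 = 1·272 + 2·122 + 1·50 + 2·26 = 618
  a_10 = 1·618 + 2·272 + 1·122 + 2·50 = 1384
  a_11 = 1·1384 + 2·618 + 1·272 + 2·122 = 3136

1,2,1,2 ; 3136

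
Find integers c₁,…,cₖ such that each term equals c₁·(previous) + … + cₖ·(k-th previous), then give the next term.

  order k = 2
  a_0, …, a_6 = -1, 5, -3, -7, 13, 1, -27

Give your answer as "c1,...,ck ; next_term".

  a_2 = -1·5 + -2·-1 = -3
  a_3 = -1·-3 + -2·5 = -7
  a_4 = -1·-7 + -2·-3 = 13
  a_5 = -1·13 + -2·-7 = 1
  a_6 = -1·1 + -2·13 = -27
  a_7 = -1·-27 + -2·1 = 25

-1,-2 ; 25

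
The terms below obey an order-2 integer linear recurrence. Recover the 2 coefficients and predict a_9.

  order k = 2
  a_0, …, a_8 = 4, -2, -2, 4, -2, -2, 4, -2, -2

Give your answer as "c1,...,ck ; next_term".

-1,-1 ; 4

  a_2 = -1·-2 + -1·4 = -2
  a_3 = -1·-2 + -1·-2 = 4
  a_4 = -1·4 + -1·-2 = -2
  a_5 = -1·-2 + -1·4 = -2
  a_6 = -1·-2 + -1·-2 = 4
  a_7 = -1·4 + -1·-2 = -2
  a_8 = -1·-2 + -1·4 = -2
  a_9 = -1·-2 + -1·-2 = 4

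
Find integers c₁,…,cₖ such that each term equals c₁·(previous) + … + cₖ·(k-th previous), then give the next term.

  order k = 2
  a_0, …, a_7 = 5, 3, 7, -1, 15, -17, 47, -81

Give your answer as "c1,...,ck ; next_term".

-1,2 ; 175

  a_2 = -1·3 + 2·5 = 7
  a_3 = -1·7 + 2·3 = -1
  a_4 = -1·-1 + 2·7 = 15
  a_5 = -1·15 + 2·-1 = -17
  a_6 = -1·-17 + 2·15 = 47
  a_7 = -1·47 + 2·-17 = -81
  a_8 = -1·-81 + 2·47 = 175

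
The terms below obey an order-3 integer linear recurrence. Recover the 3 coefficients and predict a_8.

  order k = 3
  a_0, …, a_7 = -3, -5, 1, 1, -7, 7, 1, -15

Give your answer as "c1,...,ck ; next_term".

-1,-1,1 ; 21

  a_3 = -1·1 + -1·-5 + 1·-3 = 1
  a_4 = -1·1 + -1·1 + 1·-5 = -7
  a_5 = -1·-7 + -1·1 + 1·1 = 7
  a_6 = -1·7 + -1·-7 + 1·1 = 1
  a_7 = -1·1 + -1·7 + 1·-7 = -15
  a_8 = -1·-15 + -1·1 + 1·7 = 21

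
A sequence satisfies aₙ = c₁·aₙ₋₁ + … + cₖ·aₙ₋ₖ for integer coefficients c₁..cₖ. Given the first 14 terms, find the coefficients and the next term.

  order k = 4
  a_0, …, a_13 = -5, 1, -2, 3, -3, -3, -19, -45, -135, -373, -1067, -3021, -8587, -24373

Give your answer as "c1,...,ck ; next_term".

3,0,-2,2 ; -69211

  a_4 = 3·3 + 0·-2 + -2·1 + 2·-5 = -3
  a_5 = 3·-3 + 0·3 + -2·-2 + 2·1 = -3
  a_6 = 3·-3 + 0·-3 + -2·3 + 2·-2 = -19
  a_7 = 3·-19 + 0·-3 + -2·-3 + 2·3 = -45
  a_8 = 3·-45 + 0·-19 + -2·-3 + 2·-3 = -135
  a_9 = 3·-135 + 0·-45 + -2·-19 + 2·-3 = -373
  a_10 = 3·-373 + 0·-135 + -2·-45 + 2·-19 = -1067
  a_11 = 3·-1067 + 0·-373 + -2·-135 + 2·-45 = -3021
  a_12 = 3·-3021 + 0·-1067 + -2·-373 + 2·-135 = -8587
  a_13 = 3·-8587 + 0·-3021 + -2·-1067 + 2·-373 = -24373
  a_14 = 3·-24373 + 0·-8587 + -2·-3021 + 2·-1067 = -69211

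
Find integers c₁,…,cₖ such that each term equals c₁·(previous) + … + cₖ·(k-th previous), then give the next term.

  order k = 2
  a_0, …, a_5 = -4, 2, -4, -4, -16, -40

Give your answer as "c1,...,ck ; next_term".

  a_2 = 2·2 + 2·-4 = -4
  a_3 = 2·-4 + 2·2 = -4
  a_4 = 2·-4 + 2·-4 = -16
  a_5 = 2·-16 + 2·-4 = -40
  a_6 = 2·-40 + 2·-16 = -112

2,2 ; -112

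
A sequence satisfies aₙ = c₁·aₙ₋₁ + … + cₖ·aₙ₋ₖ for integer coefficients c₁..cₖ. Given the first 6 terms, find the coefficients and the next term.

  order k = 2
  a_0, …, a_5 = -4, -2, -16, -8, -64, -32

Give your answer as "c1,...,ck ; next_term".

  a_2 = 0·-2 + 4·-4 = -16
  a_3 = 0·-16 + 4·-2 = -8
  a_4 = 0·-8 + 4·-16 = -64
  a_5 = 0·-64 + 4·-8 = -32
  a_6 = 0·-32 + 4·-64 = -256

0,4 ; -256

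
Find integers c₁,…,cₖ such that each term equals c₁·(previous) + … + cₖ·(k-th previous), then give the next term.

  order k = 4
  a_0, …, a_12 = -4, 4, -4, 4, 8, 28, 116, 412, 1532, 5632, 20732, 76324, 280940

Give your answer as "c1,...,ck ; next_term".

3,3,-1,-3 ; 1034164

  a_4 = 3·4 + 3·-4 + -1·4 + -3·-4 = 8
  a_5 = 3·8 + 3·4 + -1·-4 + -3·4 = 28
  a_6 = 3·28 + 3·8 + -1·4 + -3·-4 = 116
  a_7 = 3·116 + 3·28 + -1·8 + -3·4 = 412
  a_8 = 3·412 + 3·116 + -1·28 + -3·8 = 1532
  a_9 = 3·1532 + 3·412 + -1·116 + -3·28 = 5632
  a_10 = 3·5632 + 3·1532 + -1·412 + -3·116 = 20732
  a_11 = 3·20732 + 3·5632 + -1·1532 + -3·412 = 76324
  a_12 = 3·76324 + 3·20732 + -1·5632 + -3·1532 = 280940
  a_13 = 3·280940 + 3·76324 + -1·20732 + -3·5632 = 1034164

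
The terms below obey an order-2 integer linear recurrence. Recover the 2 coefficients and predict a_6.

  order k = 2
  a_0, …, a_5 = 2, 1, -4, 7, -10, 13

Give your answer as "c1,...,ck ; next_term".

-2,-1 ; -16

  a_2 = -2·1 + -1·2 = -4
  a_3 = -2·-4 + -1·1 = 7
  a_4 = -2·7 + -1·-4 = -10
  a_5 = -2·-10 + -1·7 = 13
  a_6 = -2·13 + -1·-10 = -16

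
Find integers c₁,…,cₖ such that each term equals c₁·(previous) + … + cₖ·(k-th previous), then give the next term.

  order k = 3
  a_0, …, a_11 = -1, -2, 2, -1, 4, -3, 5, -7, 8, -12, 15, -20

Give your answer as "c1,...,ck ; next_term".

  a_3 = 0·2 + 1·-2 + -1·-1 = -1
  a_4 = 0·-1 + 1·2 + -1·-2 = 4
  a_5 = 0·4 + 1·-1 + -1·2 = -3
  a_6 = 0·-3 + 1·4 + -1·-1 = 5
  a_7 = 0·5 + 1·-3 + -1·4 = -7
  a_8 = 0·-7 + 1·5 + -1·-3 = 8
  a_9 = 0·8 + 1·-7 + -1·5 = -12
  a_10 = 0·-12 + 1·8 + -1·-7 = 15
  a_11 = 0·15 + 1·-12 + -1·8 = -20
  a_12 = 0·-20 + 1·15 + -1·-12 = 27

0,1,-1 ; 27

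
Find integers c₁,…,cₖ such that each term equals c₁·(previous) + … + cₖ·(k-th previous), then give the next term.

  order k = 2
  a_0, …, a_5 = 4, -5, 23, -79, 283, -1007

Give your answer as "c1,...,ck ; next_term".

-3,2 ; 3587

  a_2 = -3·-5 + 2·4 = 23
  a_3 = -3·23 + 2·-5 = -79
  a_4 = -3·-79 + 2·23 = 283
  a_5 = -3·283 + 2·-79 = -1007
  a_6 = -3·-1007 + 2·283 = 3587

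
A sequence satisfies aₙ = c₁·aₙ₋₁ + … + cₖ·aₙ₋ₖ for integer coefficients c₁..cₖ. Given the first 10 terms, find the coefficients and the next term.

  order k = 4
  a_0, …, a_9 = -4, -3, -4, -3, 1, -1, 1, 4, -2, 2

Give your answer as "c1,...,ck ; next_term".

  a_4 = 0·-3 + 0·-4 + 1·-3 + -1·-4 = 1
  a_5 = 0·1 + 0·-3 + 1·-4 + -1·-3 = -1
  a_6 = 0·-1 + 0·1 + 1·-3 + -1·-4 = 1
  a_7 = 0·1 + 0·-1 + 1·1 + -1·-3 = 4
  a_8 = 0·4 + 0·1 + 1·-1 + -1·1 = -2
  a_9 = 0·-2 + 0·4 + 1·1 + -1·-1 = 2
  a_10 = 0·2 + 0·-2 + 1·4 + -1·1 = 3

0,0,1,-1 ; 3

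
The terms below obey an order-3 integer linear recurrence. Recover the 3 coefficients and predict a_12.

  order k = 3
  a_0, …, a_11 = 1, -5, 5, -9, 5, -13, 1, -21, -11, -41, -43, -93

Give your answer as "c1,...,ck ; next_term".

0,2,1 ; -127

  a_3 = 0·5 + 2·-5 + 1·1 = -9
  a_4 = 0·-9 + 2·5 + 1·-5 = 5
  a_5 = 0·5 + 2·-9 + 1·5 = -13
  a_6 = 0·-13 + 2·5 + 1·-9 = 1
  a_7 = 0·1 + 2·-13 + 1·5 = -21
  a_8 = 0·-21 + 2·1 + 1·-13 = -11
  a_9 = 0·-11 + 2·-21 + 1·1 = -41
  a_10 = 0·-41 + 2·-11 + 1·-21 = -43
  a_11 = 0·-43 + 2·-41 + 1·-11 = -93
  a_12 = 0·-93 + 2·-43 + 1·-41 = -127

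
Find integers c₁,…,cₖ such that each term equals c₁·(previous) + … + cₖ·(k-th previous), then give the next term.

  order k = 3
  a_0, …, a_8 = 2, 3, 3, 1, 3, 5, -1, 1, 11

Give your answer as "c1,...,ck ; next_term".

0,-1,2 ; -3

  a_3 = 0·3 + -1·3 + 2·2 = 1
  a_4 = 0·1 + -1·3 + 2·3 = 3
  a_5 = 0·3 + -1·1 + 2·3 = 5
  a_6 = 0·5 + -1·3 + 2·1 = -1
  a_7 = 0·-1 + -1·5 + 2·3 = 1
  a_8 = 0·1 + -1·-1 + 2·5 = 11
  a_9 = 0·11 + -1·1 + 2·-1 = -3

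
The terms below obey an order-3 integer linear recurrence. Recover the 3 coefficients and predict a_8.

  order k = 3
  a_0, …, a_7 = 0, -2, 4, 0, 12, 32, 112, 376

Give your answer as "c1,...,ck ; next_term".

2,4,2 ; 1264

  a_3 = 2·4 + 4·-2 + 2·0 = 0
  a_4 = 2·0 + 4·4 + 2·-2 = 12
  a_5 = 2·12 + 4·0 + 2·4 = 32
  a_6 = 2·32 + 4·12 + 2·0 = 112
  a_7 = 2·112 + 4·32 + 2·12 = 376
  a_8 = 2·376 + 4·112 + 2·32 = 1264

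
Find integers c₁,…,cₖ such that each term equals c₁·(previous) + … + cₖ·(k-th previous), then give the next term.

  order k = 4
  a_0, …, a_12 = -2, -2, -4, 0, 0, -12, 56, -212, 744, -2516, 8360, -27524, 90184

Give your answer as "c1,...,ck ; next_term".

  a_4 = -4·0 + -1·-4 + 4·-2 + -2·-2 = 0
  a_5 = -4·0 + -1·0 + 4·-4 + -2·-2 = -12
  a_6 = -4·-12 + -1·0 + 4·0 + -2·-4 = 56
  a_7 = -4·56 + -1·-12 + 4·0 + -2·0 = -212
  a_8 = -4·-212 + -1·56 + 4·-12 + -2·0 = 744
  a_9 = -4·744 + -1·-212 + 4·56 + -2·-12 = -2516
  a_10 = -4·-2516 + -1·744 + 4·-212 + -2·56 = 8360
  a_11 = -4·8360 + -1·-2516 + 4·744 + -2·-212 = -27524
  a_12 = -4·-27524 + -1·8360 + 4·-2516 + -2·744 = 90184
  a_13 = -4·90184 + -1·-27524 + 4·8360 + -2·-2516 = -294740

-4,-1,4,-2 ; -294740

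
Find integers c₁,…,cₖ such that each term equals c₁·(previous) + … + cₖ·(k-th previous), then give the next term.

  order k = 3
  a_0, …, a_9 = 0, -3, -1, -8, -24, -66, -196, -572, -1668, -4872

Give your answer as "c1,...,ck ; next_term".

  a_3 = 2·-1 + 2·-3 + 2·0 = -8
  a_4 = 2·-8 + 2·-1 + 2·-3 = -24
  a_5 = 2·-24 + 2·-8 + 2·-1 = -66
  a_6 = 2·-66 + 2·-24 + 2·-8 = -196
  a_7 = 2·-196 + 2·-66 + 2·-24 = -572
  a_8 = 2·-572 + 2·-196 + 2·-66 = -1668
  a_9 = 2·-1668 + 2·-572 + 2·-196 = -4872
  a_10 = 2·-4872 + 2·-1668 + 2·-572 = -14224

2,2,2 ; -14224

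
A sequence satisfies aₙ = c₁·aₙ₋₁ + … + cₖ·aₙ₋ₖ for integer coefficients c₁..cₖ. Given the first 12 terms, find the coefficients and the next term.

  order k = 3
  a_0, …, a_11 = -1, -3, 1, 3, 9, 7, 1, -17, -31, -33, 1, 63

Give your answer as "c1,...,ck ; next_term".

1,0,-2 ; 129

  a_3 = 1·1 + 0·-3 + -2·-1 = 3
  a_4 = 1·3 + 0·1 + -2·-3 = 9
  a_5 = 1·9 + 0·3 + -2·1 = 7
  a_6 = 1·7 + 0·9 + -2·3 = 1
  a_7 = 1·1 + 0·7 + -2·9 = -17
  a_8 = 1·-17 + 0·1 + -2·7 = -31
  a_9 = 1·-31 + 0·-17 + -2·1 = -33
  a_10 = 1·-33 + 0·-31 + -2·-17 = 1
  a_11 = 1·1 + 0·-33 + -2·-31 = 63
  a_12 = 1·63 + 0·1 + -2·-33 = 129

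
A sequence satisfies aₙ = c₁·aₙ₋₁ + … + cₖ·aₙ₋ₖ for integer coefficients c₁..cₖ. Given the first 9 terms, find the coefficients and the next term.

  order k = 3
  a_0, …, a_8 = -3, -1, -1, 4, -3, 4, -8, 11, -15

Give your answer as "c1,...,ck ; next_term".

-1,0,-1 ; 23

  a_3 = -1·-1 + 0·-1 + -1·-3 = 4
  a_4 = -1·4 + 0·-1 + -1·-1 = -3
  a_5 = -1·-3 + 0·4 + -1·-1 = 4
  a_6 = -1·4 + 0·-3 + -1·4 = -8
  a_7 = -1·-8 + 0·4 + -1·-3 = 11
  a_8 = -1·11 + 0·-8 + -1·4 = -15
  a_9 = -1·-15 + 0·11 + -1·-8 = 23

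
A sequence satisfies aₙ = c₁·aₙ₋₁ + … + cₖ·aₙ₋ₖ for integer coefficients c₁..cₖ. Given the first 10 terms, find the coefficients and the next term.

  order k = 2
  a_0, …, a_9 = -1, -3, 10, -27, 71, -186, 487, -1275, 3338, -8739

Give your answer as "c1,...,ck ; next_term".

  a_2 = -3·-3 + -1·-1 = 10
  a_3 = -3·10 + -1·-3 = -27
  a_4 = -3·-27 + -1·10 = 71
  a_5 = -3·71 + -1·-27 = -186
  a_6 = -3·-186 + -1·71 = 487
  a_7 = -3·487 + -1·-186 = -1275
  a_8 = -3·-1275 + -1·487 = 3338
  a_9 = -3·3338 + -1·-1275 = -8739
  a_10 = -3·-8739 + -1·3338 = 22879

-3,-1 ; 22879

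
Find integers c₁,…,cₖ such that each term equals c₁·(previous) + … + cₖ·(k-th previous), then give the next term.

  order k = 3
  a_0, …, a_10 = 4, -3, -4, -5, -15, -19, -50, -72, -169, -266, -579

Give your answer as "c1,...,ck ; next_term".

0,3,1 ; -967

  a_3 = 0·-4 + 3·-3 + 1·4 = -5
  a_4 = 0·-5 + 3·-4 + 1·-3 = -15
  a_5 = 0·-15 + 3·-5 + 1·-4 = -19
  a_6 = 0·-19 + 3·-15 + 1·-5 = -50
  a_7 = 0·-50 + 3·-19 + 1·-15 = -72
  a_8 = 0·-72 + 3·-50 + 1·-19 = -169
  a_9 = 0·-169 + 3·-72 + 1·-50 = -266
  a_10 = 0·-266 + 3·-169 + 1·-72 = -579
  a_11 = 0·-579 + 3·-266 + 1·-169 = -967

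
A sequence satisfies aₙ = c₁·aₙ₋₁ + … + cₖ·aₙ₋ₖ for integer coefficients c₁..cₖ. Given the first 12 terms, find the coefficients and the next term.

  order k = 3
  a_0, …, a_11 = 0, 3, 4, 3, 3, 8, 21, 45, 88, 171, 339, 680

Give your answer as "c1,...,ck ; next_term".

  a_3 = 3·4 + -3·3 + 2·0 = 3
  a_4 = 3·3 + -3·4 + 2·3 = 3
  a_5 = 3·3 + -3·3 + 2·4 = 8
  a_6 = 3·8 + -3·3 + 2·3 = 21
  a_7 = 3·21 + -3·8 + 2·3 = 45
  a_8 = 3·45 + -3·21 + 2·8 = 88
  a_9 = 3·88 + -3·45 + 2·21 = 171
  a_10 = 3·171 + -3·88 + 2·45 = 339
  a_11 = 3·339 + -3·171 + 2·88 = 680
  a_12 = 3·680 + -3·339 + 2·171 = 1365

3,-3,2 ; 1365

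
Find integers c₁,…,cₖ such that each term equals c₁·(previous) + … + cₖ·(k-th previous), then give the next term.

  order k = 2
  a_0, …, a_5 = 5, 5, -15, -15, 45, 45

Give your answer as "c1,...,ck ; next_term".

  a_2 = 0·5 + -3·5 = -15
  a_3 = 0·-15 + -3·5 = -15
  a_4 = 0·-15 + -3·-15 = 45
  a_5 = 0·45 + -3·-15 = 45
  a_6 = 0·45 + -3·45 = -135

0,-3 ; -135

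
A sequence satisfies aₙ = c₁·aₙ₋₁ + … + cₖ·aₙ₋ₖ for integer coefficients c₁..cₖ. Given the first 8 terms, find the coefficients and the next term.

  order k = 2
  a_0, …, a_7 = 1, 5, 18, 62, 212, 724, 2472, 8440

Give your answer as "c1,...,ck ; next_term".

  a_2 = 4·5 + -2·1 = 18
  a_3 = 4·18 + -2·5 = 62
  a_4 = 4·62 + -2·18 = 212
  a_5 = 4·212 + -2·62 = 724
  a_6 = 4·724 + -2·212 = 2472
  a_7 = 4·2472 + -2·724 = 8440
  a_8 = 4·8440 + -2·2472 = 28816

4,-2 ; 28816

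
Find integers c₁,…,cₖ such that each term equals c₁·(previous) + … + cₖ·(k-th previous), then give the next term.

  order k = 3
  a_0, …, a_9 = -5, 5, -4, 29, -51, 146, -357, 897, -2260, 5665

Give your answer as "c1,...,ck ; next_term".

-1,3,-2 ; -14239

  a_3 = -1·-4 + 3·5 + -2·-5 = 29
  a_4 = -1·29 + 3·-4 + -2·5 = -51
  a_5 = -1·-51 + 3·29 + -2·-4 = 146
  a_6 = -1·146 + 3·-51 + -2·29 = -357
  a_7 = -1·-357 + 3·146 + -2·-51 = 897
  a_8 = -1·897 + 3·-357 + -2·146 = -2260
  a_9 = -1·-2260 + 3·897 + -2·-357 = 5665
  a_10 = -1·5665 + 3·-2260 + -2·897 = -14239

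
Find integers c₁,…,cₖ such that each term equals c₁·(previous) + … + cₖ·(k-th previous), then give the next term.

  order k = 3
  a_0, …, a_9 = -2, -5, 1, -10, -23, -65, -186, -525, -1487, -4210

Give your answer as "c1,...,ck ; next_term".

2,2,1 ; -11919

  a_3 = 2·1 + 2·-5 + 1·-2 = -10
  a_4 = 2·-10 + 2·1 + 1·-5 = -23
  a_5 = 2·-23 + 2·-10 + 1·1 = -65
  a_6 = 2·-65 + 2·-23 + 1·-10 = -186
  a_7 = 2·-186 + 2·-65 + 1·-23 = -525
  a_8 = 2·-525 + 2·-186 + 1·-65 = -1487
  a_9 = 2·-1487 + 2·-525 + 1·-186 = -4210
  a_10 = 2·-4210 + 2·-1487 + 1·-525 = -11919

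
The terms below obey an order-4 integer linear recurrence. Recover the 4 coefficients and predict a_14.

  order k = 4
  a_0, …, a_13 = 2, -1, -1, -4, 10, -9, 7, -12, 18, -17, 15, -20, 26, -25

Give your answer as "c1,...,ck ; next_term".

-2,-2,-2,-1 ; 23

  a_4 = -2·-4 + -2·-1 + -2·-1 + -1·2 = 10
  a_5 = -2·10 + -2·-4 + -2·-1 + -1·-1 = -9
  a_6 = -2·-9 + -2·10 + -2·-4 + -1·-1 = 7
  a_7 = -2·7 + -2·-9 + -2·10 + -1·-4 = -12
  a_8 = -2·-12 + -2·7 + -2·-9 + -1·10 = 18
  a_9 = -2·18 + -2·-12 + -2·7 + -1·-9 = -17
  a_10 = -2·-17 + -2·18 + -2·-12 + -1·7 = 15
  a_11 = -2·15 + -2·-17 + -2·18 + -1·-12 = -20
  a_12 = -2·-20 + -2·15 + -2·-17 + -1·18 = 26
  a_13 = -2·26 + -2·-20 + -2·15 + -1·-17 = -25
  a_14 = -2·-25 + -2·26 + -2·-20 + -1·15 = 23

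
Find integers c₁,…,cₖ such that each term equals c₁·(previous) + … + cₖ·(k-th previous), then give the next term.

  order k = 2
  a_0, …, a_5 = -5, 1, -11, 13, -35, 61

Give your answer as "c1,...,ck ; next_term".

-1,2 ; -131

  a_2 = -1·1 + 2·-5 = -11
  a_3 = -1·-11 + 2·1 = 13
  a_4 = -1·13 + 2·-11 = -35
  a_5 = -1·-35 + 2·13 = 61
  a_6 = -1·61 + 2·-35 = -131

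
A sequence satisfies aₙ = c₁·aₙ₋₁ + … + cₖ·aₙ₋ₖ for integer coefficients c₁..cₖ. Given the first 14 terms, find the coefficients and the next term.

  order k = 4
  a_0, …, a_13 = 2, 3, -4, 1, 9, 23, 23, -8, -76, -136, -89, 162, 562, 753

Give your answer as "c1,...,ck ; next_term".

  a_4 = 2·1 + -2·-4 + -1·3 + 1·2 = 9
  a_5 = 2·9 + -2·1 + -1·-4 + 1·3 = 23
  a_6 = 2·23 + -2·9 + -1·1 + 1·-4 = 23
  a_7 = 2·23 + -2·23 + -1·9 + 1·1 = -8
  a_8 = 2·-8 + -2·23 + -1·23 + 1·9 = -76
  a_9 = 2·-76 + -2·-8 + -1·23 + 1·23 = -136
  a_10 = 2·-136 + -2·-76 + -1·-8 + 1·23 = -89
  a_11 = 2·-89 + -2·-136 + -1·-76 + 1·-8 = 162
  a_12 = 2·162 + -2·-89 + -1·-136 + 1·-76 = 562
  a_13 = 2·562 + -2·162 + -1·-89 + 1·-136 = 753
  a_14 = 2·753 + -2·562 + -1·162 + 1·-89 = 131

2,-2,-1,1 ; 131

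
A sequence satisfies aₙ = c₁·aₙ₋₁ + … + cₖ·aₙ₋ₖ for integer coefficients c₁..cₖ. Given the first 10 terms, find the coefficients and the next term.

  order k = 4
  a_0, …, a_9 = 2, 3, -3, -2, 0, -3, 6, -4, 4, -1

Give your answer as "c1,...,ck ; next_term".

-1,0,0,-1 ; -5

  a_4 = -1·-2 + 0·-3 + 0·3 + -1·2 = 0
  a_5 = -1·0 + 0·-2 + 0·-3 + -1·3 = -3
  a_6 = -1·-3 + 0·0 + 0·-2 + -1·-3 = 6
  a_7 = -1·6 + 0·-3 + 0·0 + -1·-2 = -4
  a_8 = -1·-4 + 0·6 + 0·-3 + -1·0 = 4
  a_9 = -1·4 + 0·-4 + 0·6 + -1·-3 = -1
  a_10 = -1·-1 + 0·4 + 0·-4 + -1·6 = -5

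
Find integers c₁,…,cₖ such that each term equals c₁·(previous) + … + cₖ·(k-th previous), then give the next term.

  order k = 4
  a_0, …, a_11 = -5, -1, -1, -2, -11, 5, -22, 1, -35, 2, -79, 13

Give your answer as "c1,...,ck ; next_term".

  a_4 = -1·-2 + 1·-1 + 2·-1 + 2·-5 = -11
  a_5 = -1·-11 + 1·-2 + 2·-1 + 2·-1 = 5
  a_6 = -1·5 + 1·-11 + 2·-2 + 2·-1 = -22
  a_7 = -1·-22 + 1·5 + 2·-11 + 2·-2 = 1
  a_8 = -1·1 + 1·-22 + 2·5 + 2·-11 = -35
  a_9 = -1·-35 + 1·1 + 2·-22 + 2·5 = 2
  a_10 = -1·2 + 1·-35 + 2·1 + 2·-22 = -79
  a_11 = -1·-79 + 1·2 + 2·-35 + 2·1 = 13
  a_12 = -1·13 + 1·-79 + 2·2 + 2·-35 = -158

-1,1,2,2 ; -158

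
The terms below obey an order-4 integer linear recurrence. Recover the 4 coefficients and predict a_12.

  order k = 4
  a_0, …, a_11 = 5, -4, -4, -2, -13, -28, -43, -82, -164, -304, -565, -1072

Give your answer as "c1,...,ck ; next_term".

2,-1,2,-1 ; -2023

  a_4 = 2·-2 + -1·-4 + 2·-4 + -1·5 = -13
  a_5 = 2·-13 + -1·-2 + 2·-4 + -1·-4 = -28
  a_6 = 2·-28 + -1·-13 + 2·-2 + -1·-4 = -43
  a_7 = 2·-43 + -1·-28 + 2·-13 + -1·-2 = -82
  a_8 = 2·-82 + -1·-43 + 2·-28 + -1·-13 = -164
  a_9 = 2·-164 + -1·-82 + 2·-43 + -1·-28 = -304
  a_10 = 2·-304 + -1·-164 + 2·-82 + -1·-43 = -565
  a_11 = 2·-565 + -1·-304 + 2·-164 + -1·-82 = -1072
  a_12 = 2·-1072 + -1·-565 + 2·-304 + -1·-164 = -2023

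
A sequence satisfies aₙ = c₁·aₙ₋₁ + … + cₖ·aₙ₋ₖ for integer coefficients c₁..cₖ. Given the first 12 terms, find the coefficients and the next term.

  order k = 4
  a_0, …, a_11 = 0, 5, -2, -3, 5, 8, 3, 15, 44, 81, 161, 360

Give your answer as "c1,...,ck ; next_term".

  a_4 = 1·-3 + 1·-2 + 2·5 + 2·0 = 5
  a_5 = 1·5 + 1·-3 + 2·-2 + 2·5 = 8
  a_6 = 1·8 + 1·5 + 2·-3 + 2·-2 = 3
  a_7 = 1·3 + 1·8 + 2·5 + 2·-3 = 15
  a_8 = 1·15 + 1·3 + 2·8 + 2·5 = 44
  a_9 = 1·44 + 1·15 + 2·3 + 2·8 = 81
  a_10 = 1·81 + 1·44 + 2·15 + 2·3 = 161
  a_11 = 1·161 + 1·81 + 2·44 + 2·15 = 360
  a_12 = 1·360 + 1·161 + 2·81 + 2·44 = 771

1,1,2,2 ; 771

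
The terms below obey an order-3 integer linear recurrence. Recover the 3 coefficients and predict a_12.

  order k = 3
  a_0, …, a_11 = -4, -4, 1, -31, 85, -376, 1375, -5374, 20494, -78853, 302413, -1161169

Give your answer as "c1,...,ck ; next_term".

-3,4,3 ; 4456600

  a_3 = -3·1 + 4·-4 + 3·-4 = -31
  a_4 = -3·-31 + 4·1 + 3·-4 = 85
  a_5 = -3·85 + 4·-31 + 3·1 = -376
  a_6 = -3·-376 + 4·85 + 3·-31 = 1375
  a_7 = -3·1375 + 4·-376 + 3·85 = -5374
  a_8 = -3·-5374 + 4·1375 + 3·-376 = 20494
  a_9 = -3·20494 + 4·-5374 + 3·1375 = -78853
  a_10 = -3·-78853 + 4·20494 + 3·-5374 = 302413
  a_11 = -3·302413 + 4·-78853 + 3·20494 = -1161169
  a_12 = -3·-1161169 + 4·302413 + 3·-78853 = 4456600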